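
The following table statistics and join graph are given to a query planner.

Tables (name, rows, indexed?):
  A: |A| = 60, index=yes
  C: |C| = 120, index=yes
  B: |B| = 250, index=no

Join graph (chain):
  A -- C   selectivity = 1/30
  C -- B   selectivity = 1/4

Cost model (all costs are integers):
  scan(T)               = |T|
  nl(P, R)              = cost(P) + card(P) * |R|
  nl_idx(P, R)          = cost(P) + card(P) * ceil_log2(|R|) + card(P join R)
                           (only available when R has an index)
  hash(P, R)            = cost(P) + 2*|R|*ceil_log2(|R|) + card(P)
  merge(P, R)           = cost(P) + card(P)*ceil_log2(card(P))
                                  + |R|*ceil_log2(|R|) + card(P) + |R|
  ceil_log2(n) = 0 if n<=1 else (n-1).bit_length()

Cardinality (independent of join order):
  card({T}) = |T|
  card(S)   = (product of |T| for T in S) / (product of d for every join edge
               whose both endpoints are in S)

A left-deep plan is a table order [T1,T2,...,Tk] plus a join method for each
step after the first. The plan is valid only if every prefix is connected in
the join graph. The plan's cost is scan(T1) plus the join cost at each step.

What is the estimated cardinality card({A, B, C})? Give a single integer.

15000

Tables in S: A(60), B(250), C(120)
Edges inside S: A-C(d=30), C-B(d=4)
numerator = 60 * 250 * 120 = 1800000
denominator = 30 * 4 = 120
card(S) = 1800000 / 120 = 15000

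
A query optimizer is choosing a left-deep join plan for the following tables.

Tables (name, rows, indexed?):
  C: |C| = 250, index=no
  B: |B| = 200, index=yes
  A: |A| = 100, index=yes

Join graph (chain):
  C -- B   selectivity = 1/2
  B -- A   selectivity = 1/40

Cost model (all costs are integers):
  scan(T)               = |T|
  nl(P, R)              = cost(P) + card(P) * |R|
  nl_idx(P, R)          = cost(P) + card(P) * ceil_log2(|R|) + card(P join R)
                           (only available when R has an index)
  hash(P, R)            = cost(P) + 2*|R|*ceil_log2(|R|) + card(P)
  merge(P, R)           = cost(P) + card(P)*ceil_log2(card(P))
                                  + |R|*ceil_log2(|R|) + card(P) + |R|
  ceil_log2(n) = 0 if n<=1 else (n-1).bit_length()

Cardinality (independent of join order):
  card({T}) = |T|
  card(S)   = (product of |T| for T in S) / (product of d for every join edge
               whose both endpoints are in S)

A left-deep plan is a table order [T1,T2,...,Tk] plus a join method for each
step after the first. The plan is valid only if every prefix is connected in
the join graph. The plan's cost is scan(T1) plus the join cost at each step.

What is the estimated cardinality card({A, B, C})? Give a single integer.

62500

Tables in S: A(100), B(200), C(250)
Edges inside S: C-B(d=2), B-A(d=40)
numerator = 100 * 200 * 250 = 5000000
denominator = 2 * 40 = 80
card(S) = 5000000 / 80 = 62500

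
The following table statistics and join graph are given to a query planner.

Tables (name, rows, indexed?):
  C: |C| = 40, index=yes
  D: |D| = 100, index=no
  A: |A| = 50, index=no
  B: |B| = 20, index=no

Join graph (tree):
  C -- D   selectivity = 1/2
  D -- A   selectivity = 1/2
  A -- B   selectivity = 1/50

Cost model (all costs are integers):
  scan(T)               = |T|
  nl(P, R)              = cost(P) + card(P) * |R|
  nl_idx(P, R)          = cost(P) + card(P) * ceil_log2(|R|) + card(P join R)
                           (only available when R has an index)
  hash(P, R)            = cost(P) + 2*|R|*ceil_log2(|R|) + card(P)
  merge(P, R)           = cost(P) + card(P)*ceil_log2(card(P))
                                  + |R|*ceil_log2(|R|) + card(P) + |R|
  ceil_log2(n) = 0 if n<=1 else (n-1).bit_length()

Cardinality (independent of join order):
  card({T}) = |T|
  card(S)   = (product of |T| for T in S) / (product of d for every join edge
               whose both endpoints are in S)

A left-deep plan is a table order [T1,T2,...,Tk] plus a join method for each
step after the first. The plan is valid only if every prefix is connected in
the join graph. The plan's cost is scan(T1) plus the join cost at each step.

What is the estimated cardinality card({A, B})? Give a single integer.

Tables in S: A(50), B(20)
Edges inside S: A-B(d=50)
numerator = 50 * 20 = 1000
denominator = 50 = 50
card(S) = 1000 / 50 = 20

20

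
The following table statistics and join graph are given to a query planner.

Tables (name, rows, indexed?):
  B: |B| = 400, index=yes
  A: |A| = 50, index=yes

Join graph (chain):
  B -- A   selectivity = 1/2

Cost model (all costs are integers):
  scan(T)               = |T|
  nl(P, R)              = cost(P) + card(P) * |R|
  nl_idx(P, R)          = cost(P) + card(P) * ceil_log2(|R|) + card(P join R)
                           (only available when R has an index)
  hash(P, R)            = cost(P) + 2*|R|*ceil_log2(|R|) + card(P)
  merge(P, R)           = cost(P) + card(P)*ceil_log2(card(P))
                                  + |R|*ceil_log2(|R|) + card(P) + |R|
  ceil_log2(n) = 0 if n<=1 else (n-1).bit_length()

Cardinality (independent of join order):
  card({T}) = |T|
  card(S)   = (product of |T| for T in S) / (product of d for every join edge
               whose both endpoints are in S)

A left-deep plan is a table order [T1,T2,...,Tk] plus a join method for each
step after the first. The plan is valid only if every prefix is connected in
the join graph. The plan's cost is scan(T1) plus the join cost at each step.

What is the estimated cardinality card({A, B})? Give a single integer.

Tables in S: A(50), B(400)
Edges inside S: B-A(d=2)
numerator = 50 * 400 = 20000
denominator = 2 = 2
card(S) = 20000 / 2 = 10000

10000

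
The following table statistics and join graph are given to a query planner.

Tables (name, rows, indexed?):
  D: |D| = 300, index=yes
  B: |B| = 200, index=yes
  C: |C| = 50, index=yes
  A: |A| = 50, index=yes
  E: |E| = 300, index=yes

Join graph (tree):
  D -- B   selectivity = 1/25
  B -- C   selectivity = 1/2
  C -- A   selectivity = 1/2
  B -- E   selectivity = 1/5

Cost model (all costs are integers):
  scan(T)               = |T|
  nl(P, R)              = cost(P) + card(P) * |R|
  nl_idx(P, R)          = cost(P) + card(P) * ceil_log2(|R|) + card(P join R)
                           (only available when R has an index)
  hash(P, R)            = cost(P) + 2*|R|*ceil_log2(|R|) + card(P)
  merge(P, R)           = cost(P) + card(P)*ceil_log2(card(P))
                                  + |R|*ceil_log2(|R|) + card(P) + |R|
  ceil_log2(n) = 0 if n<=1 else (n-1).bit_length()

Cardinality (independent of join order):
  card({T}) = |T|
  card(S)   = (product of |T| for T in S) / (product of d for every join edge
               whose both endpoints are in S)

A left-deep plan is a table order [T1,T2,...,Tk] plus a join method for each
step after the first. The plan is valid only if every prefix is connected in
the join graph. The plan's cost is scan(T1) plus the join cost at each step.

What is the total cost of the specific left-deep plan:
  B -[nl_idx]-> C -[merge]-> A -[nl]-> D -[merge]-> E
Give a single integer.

step 1: scan B: cost=200, card=200
step 2: join C via nl_idx
    card(P join C) = 200*50/(2) = 5000
    cost = 200 + 200*6 + 5000 = 6400
step 3: join A via merge
    card(P join A) = 5000*50/(2) = 125000
    cost = 6400 + 5000*13 + 50*6 + 5000 + 50 = 76750
step 4: join D via nl
    card(P join D) = 125000*300/(25) = 1500000
    cost = 76750 + 125000*300 = 37576750
step 5: join E via merge
    card(P join E) = 1500000*300/(5) = 90000000
    cost = 37576750 + 1500000*21 + 300*9 + 1500000 + 300 = 70579750

70579750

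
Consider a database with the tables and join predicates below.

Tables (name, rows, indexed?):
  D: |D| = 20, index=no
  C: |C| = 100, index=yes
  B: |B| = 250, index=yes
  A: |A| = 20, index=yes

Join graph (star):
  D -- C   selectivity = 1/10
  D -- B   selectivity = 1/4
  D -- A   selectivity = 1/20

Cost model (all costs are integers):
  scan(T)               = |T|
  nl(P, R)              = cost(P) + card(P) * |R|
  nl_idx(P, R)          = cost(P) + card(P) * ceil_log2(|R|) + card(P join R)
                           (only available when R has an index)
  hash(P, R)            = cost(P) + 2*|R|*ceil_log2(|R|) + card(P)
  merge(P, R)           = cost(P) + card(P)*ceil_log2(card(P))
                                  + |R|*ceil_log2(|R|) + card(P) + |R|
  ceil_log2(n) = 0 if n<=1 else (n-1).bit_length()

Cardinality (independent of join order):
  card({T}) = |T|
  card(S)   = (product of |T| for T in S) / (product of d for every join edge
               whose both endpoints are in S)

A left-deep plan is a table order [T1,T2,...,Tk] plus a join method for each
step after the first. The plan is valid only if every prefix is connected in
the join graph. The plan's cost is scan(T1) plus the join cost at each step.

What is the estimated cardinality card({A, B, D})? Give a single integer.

1250

Tables in S: A(20), B(250), D(20)
Edges inside S: D-B(d=4), D-A(d=20)
numerator = 20 * 250 * 20 = 100000
denominator = 4 * 20 = 80
card(S) = 100000 / 80 = 1250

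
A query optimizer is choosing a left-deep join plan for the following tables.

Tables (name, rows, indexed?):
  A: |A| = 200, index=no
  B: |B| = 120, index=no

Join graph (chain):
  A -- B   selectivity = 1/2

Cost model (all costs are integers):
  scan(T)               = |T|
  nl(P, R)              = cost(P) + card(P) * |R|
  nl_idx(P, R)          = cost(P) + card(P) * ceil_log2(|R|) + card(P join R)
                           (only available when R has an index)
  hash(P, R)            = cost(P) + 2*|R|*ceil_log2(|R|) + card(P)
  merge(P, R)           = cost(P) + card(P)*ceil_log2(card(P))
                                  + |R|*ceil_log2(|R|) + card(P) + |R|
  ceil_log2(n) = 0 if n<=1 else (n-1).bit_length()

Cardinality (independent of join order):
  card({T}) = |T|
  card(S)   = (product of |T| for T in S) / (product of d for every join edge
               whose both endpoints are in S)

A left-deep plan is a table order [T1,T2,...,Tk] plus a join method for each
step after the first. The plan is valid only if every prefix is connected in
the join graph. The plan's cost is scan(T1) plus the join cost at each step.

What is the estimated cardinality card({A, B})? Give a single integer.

Tables in S: A(200), B(120)
Edges inside S: A-B(d=2)
numerator = 200 * 120 = 24000
denominator = 2 = 2
card(S) = 24000 / 2 = 12000

12000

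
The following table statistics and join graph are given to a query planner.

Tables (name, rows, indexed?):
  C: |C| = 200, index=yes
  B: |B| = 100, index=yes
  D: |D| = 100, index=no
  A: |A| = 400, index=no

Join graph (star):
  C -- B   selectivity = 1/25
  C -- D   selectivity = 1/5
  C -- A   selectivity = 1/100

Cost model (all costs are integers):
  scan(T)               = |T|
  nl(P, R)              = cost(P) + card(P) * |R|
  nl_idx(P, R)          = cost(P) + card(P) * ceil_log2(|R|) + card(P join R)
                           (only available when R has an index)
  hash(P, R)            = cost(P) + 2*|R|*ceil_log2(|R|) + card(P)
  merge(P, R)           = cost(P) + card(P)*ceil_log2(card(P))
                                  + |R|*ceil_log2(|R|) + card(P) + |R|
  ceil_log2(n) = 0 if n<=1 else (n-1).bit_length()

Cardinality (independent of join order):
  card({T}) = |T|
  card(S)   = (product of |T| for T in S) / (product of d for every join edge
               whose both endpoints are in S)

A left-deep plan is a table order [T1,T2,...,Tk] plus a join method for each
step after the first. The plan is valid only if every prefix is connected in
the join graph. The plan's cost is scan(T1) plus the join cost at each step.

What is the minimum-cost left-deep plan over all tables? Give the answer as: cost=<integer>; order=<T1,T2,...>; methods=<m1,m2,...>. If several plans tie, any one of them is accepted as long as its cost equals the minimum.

cost=10800; order=A,C,B,D; methods=hash,hash,hash

Selinger DP (subsets sized 1..n):
  {C}: scan cost=200, card=200
  {B}: scan cost=100, card=100
  {D}: scan cost=100, card=100
  {A}: scan cost=400, card=400
  {BC}: card=800; try (C,nl_idx)→1700, (B,hash)→1800, (B,nl_idx)→2400, (C,merge)→2700, (B,merge)→2800, (C,hash)→3400 …(+2); best=1700 via (C,nl_idx)
  {CD}: card=4000; try (D,hash)→1800, (C,merge)→2700, (D,merge)→2800, (C,hash)→3400, (C,nl_idx)→4900, (C,nl)→20100 …(+1); best=1800 via (D,hash)
  {AC}: card=800; try (C,hash)→4000, (C,nl_idx)→4400, (A,merge)→6000, (C,merge)→6200, (A,hash)→7600, (A,nl)→80200 …(+1); best=4000 via (C,hash)
  {BCD}: card=16000; try (D,hash)→3900, (B,hash)→7200, (D,merge)→11300, (B,nl_idx)→45800, (B,merge)→54600, (D,nl)→81700 …(+1); best=3900 via (D,hash)
  {ABC}: card=3200; try (B,hash)→6200, (A,hash)→9700, (B,nl_idx)→12800, (B,merge)→13600, (A,merge)→14500, (B,nl)→84000 …(+1); best=6200 via (B,hash)
  {ACD}: card=16000; try (D,hash)→6200, (A,hash)→13000, (D,merge)→13600, (A,merge)→57800, (D,nl)→84000, (A,nl)→1601800; best=6200 via (D,hash)
  {ABCD}: card=64000; try (D,hash)→10800, (B,hash)→23600, (A,hash)→27100, (D,merge)→48600, (B,nl_idx)→182200, (B,merge)→247000 …(+4); best=10800 via (D,hash)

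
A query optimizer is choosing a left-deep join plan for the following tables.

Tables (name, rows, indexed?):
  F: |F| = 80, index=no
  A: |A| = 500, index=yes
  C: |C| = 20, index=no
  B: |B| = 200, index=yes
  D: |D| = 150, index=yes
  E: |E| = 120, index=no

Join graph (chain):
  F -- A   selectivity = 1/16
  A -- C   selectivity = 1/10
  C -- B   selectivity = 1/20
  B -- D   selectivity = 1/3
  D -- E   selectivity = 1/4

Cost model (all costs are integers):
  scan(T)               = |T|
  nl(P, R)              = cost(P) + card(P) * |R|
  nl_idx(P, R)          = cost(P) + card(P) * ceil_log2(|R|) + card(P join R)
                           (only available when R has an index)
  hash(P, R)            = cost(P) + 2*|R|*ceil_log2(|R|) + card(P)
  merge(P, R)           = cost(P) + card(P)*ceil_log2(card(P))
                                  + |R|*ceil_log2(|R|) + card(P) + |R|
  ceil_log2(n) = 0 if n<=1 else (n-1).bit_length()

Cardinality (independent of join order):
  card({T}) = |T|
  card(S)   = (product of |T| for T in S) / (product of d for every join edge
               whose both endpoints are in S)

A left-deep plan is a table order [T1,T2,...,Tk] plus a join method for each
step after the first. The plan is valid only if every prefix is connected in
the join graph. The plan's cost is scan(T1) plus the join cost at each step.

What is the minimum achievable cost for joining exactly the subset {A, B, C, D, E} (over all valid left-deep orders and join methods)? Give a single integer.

Selinger DP over subsets of {A,B,C,D,E}:
  {A}: scan cost=500, card=500
  {C}: scan cost=20, card=20
  {B}: scan cost=200, card=200
  {D}: scan cost=150, card=150
  {E}: scan cost=120, card=120
  {AC}: card=1000; try (C,hash)→1200, (A,nl_idx)→1200, (A,merge)→5140, (C,merge)→5620, (A,hash)→9040, (A,nl)→10020 …(+1); best=1200 via (C,hash)
  {BC}: card=200; try (B,nl_idx)→380, (C,hash)→600, (B,merge)→1940, (C,merge)→2120, (B,hash)→3240, (B,nl)→4020 …(+1); best=380 via (B,nl_idx)
  {BD}: card=10000; try (D,hash)→2800, (B,merge)→3300, (D,merge)→3350, (B,hash)→3500, (B,nl_idx)→11350, (D,nl_idx)→11800 …(+2); best=2800 via (D,hash)
  {DE}: card=4500; try (E,hash)→1980, (D,merge)→2430, (E,merge)→2460, (D,hash)→2640, (D,nl_idx)→5580, (D,nl)→18120 …(+1); best=1980 via (E,hash)
  {ABC}: card=10000; try (B,hash)→5400, (A,merge)→7180, (A,hash)→9580, (A,nl_idx)→12180, (B,merge)→14000, (B,nl_idx)→19200 …(+2); best=5400 via (B,hash)
  {BCD}: card=10000; try (D,hash)→2980, (D,merge)→3530, (D,nl_idx)→11980, (C,hash)→13000, (D,nl)→30380, (C,merge)→152920 …(+1); best=2980 via (D,hash)
  {BDE}: card=300000; try (B,hash)→9680, (E,hash)→14480, (B,merge)→66780, (E,merge)→153760, (B,nl_idx)→337980, (B,nl)→901980 …(+1); best=9680 via (B,hash)
  {ABCD}: card=500000; try (D,hash)→17800, (A,hash)→21980, (D,merge)→156750, (A,merge)→157980, (D,nl_idx)→585400, (A,nl_idx)→592980 …(+2); best=17800 via (D,hash)
  {BCDE}: card=300000; try (E,hash)→14660, (E,merge)→153940, (C,hash)→309880, (E,nl)→1202980, (C,nl)→6009680, (C,merge)→6009800; best=14660 via (E,hash)
  {ABCDE}: card=15000000; try (A,hash)→323660, (E,hash)→519480, (A,merge)→6019660, (E,merge)→10018760, (A,nl_idx)→17714660, (E,nl)→60017800 …(+1); best=323660 via (A,hash)

323660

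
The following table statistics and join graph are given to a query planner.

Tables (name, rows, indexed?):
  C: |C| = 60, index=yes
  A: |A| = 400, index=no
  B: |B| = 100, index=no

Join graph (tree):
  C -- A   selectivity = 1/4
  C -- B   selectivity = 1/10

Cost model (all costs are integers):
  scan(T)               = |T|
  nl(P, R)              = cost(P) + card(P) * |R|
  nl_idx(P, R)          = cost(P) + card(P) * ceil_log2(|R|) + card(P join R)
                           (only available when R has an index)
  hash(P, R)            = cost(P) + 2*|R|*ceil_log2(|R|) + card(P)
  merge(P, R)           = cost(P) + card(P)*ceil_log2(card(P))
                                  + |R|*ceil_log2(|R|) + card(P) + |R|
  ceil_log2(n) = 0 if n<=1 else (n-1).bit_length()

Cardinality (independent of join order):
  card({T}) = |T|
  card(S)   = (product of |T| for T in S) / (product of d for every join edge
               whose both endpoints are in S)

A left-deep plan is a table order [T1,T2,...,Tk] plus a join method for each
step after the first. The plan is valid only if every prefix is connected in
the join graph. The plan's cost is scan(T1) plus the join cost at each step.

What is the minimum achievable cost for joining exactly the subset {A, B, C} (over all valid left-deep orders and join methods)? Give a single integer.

Selinger DP over subsets of {A,B,C}:
  {C}: scan cost=60, card=60
  {A}: scan cost=400, card=400
  {B}: scan cost=100, card=100
  {AC}: card=6000; try (C,hash)→1520, (A,merge)→4480, (C,merge)→4820, (A,hash)→7320, (C,nl_idx)→8800, (A,nl)→24060 …(+1); best=1520 via (C,hash)
  {BC}: card=600; try (C,hash)→920, (B,merge)→1280, (C,nl_idx)→1300, (C,merge)→1320, (B,hash)→1520, (B,nl)→6060 …(+1); best=920 via (C,hash)
  {ABC}: card=60000; try (A,hash)→8720, (B,hash)→8920, (A,merge)→11520, (B,merge)→86320, (A,nl)→240920, (B,nl)→601520; best=8720 via (A,hash)

8720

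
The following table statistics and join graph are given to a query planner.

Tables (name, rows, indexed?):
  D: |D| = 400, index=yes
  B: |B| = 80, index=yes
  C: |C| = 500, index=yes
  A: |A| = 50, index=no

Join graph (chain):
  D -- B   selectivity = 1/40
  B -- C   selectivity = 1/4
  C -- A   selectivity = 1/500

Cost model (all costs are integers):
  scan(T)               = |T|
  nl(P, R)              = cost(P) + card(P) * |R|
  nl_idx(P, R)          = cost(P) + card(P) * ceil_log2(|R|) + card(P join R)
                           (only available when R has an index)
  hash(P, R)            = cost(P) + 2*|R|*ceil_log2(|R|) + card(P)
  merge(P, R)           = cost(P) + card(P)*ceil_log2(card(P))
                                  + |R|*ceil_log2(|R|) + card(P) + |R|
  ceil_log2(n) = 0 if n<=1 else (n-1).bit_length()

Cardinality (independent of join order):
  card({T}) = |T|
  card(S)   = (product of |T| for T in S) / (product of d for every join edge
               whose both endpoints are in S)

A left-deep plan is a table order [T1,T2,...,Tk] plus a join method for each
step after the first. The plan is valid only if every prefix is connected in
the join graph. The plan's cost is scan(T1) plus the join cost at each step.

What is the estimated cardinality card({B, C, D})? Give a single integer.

Tables in S: B(80), C(500), D(400)
Edges inside S: D-B(d=40), B-C(d=4)
numerator = 80 * 500 * 400 = 16000000
denominator = 40 * 4 = 160
card(S) = 16000000 / 160 = 100000

100000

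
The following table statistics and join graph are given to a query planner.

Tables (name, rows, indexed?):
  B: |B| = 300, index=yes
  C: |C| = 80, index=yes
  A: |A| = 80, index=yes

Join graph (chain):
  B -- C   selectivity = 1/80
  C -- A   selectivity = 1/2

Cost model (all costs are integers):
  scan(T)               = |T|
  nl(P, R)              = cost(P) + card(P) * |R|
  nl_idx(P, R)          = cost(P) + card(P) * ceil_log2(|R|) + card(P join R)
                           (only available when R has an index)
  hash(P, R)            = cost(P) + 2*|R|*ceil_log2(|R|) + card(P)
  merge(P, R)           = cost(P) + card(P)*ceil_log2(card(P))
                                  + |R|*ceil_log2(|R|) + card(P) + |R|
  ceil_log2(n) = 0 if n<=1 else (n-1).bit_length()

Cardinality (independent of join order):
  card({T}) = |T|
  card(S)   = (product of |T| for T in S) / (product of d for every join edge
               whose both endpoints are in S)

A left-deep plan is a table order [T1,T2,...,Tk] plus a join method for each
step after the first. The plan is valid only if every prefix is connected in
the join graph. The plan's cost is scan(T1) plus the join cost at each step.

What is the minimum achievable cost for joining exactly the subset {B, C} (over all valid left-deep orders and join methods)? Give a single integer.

Selinger DP over subsets of {B,C}:
  {B}: scan cost=300, card=300
  {C}: scan cost=80, card=80
  {BC}: card=300; try (B,nl_idx)→1100, (C,hash)→1720, (C,nl_idx)→2700, (B,merge)→3720, (C,merge)→3940, (B,hash)→5560 …(+2); best=1100 via (B,nl_idx)

1100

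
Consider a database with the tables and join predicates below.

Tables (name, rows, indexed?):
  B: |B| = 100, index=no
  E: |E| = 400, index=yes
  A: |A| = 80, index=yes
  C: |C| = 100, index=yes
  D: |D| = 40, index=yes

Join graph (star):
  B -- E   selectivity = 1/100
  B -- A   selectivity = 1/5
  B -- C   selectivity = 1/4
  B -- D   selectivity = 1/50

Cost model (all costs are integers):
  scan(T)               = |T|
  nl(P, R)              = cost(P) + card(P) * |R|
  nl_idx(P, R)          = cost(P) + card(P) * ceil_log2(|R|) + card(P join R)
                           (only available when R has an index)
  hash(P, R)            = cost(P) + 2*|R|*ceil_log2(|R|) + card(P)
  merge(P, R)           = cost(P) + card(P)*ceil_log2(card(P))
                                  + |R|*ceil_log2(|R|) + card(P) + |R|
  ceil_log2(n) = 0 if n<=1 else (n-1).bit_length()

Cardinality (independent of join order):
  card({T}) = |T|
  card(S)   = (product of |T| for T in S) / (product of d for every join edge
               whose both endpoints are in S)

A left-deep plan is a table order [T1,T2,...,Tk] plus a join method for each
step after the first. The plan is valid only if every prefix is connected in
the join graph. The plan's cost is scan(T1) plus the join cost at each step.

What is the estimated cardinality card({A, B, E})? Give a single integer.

6400

Tables in S: A(80), B(100), E(400)
Edges inside S: B-E(d=100), B-A(d=5)
numerator = 80 * 100 * 400 = 3200000
denominator = 100 * 5 = 500
card(S) = 3200000 / 500 = 6400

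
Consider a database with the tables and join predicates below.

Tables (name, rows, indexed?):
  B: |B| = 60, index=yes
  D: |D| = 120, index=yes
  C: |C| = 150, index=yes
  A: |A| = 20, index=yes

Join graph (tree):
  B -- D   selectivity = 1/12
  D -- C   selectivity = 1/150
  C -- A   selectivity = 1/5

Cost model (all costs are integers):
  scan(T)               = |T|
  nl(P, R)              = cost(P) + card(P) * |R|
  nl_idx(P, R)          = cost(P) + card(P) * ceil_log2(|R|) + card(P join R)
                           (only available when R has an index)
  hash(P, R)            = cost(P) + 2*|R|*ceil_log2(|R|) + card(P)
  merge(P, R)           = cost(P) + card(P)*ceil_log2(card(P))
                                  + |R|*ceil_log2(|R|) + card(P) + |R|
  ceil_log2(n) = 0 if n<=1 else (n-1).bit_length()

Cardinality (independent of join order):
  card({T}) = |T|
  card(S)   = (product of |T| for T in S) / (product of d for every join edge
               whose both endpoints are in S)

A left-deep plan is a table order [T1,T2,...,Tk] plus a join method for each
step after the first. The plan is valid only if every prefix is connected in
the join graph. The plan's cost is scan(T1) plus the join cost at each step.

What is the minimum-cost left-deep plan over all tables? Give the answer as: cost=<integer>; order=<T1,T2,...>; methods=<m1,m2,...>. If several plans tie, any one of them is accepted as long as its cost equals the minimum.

cost=2720; order=D,C,A,B; methods=nl_idx,hash,hash

Selinger DP (subsets sized 1..n):
  {B}: scan cost=60, card=60
  {D}: scan cost=120, card=120
  {C}: scan cost=150, card=150
  {A}: scan cost=20, card=20
  {BD}: card=600; try (B,hash)→960, (D,nl_idx)→1080, (D,merge)→1440, (B,nl_idx)→1440, (B,merge)→1500, (D,hash)→1800 …(+2); best=960 via (B,hash)
  {CD}: card=120; try (C,nl_idx)→1200, (D,nl_idx)→1320, (D,hash)→1980, (C,merge)→2430, (D,merge)→2460, (C,hash)→2640 …(+2); best=1200 via (C,nl_idx)
  {AC}: card=600; try (A,hash)→500, (C,nl_idx)→780, (C,merge)→1490, (A,nl_idx)→1500, (A,merge)→1620, (C,hash)→2440 …(+2); best=500 via (A,hash)
  {BCD}: card=600; try (B,hash)→2040, (B,nl_idx)→2520, (B,merge)→2580, (C,hash)→3960, (C,nl_idx)→6360, (B,nl)→8400 …(+2); best=2040 via (B,hash)
  {ACD}: card=480; try (A,hash)→1520, (A,merge)→2280, (A,nl_idx)→2280, (D,hash)→2780, (A,nl)→3600, (D,nl_idx)→5180 …(+2); best=1520 via (A,hash)
  {ABCD}: card=2400; try (B,hash)→2720, (A,hash)→2840, (B,merge)→6740, (B,nl_idx)→6800, (A,nl_idx)→7440, (A,merge)→8760 …(+2); best=2720 via (B,hash)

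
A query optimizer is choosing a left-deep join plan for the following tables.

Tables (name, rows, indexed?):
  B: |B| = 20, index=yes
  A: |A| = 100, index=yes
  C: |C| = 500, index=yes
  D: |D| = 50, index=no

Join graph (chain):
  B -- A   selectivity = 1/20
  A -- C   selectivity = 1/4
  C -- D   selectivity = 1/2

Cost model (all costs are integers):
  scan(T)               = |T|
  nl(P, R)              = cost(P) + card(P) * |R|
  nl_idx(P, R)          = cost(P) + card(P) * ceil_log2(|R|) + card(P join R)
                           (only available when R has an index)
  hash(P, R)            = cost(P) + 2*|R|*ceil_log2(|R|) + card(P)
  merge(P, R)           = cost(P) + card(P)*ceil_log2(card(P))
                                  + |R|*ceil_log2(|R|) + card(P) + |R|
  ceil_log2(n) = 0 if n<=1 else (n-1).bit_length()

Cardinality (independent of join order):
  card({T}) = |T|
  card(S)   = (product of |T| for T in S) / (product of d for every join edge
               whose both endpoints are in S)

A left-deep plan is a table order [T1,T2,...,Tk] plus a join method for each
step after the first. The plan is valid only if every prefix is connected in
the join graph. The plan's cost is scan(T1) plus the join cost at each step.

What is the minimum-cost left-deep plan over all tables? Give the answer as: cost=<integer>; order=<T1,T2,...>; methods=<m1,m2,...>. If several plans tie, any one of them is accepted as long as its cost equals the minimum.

cost=19160; order=B,A,C,D; methods=nl_idx,merge,hash

Selinger DP (subsets sized 1..n):
  {B}: scan cost=20, card=20
  {A}: scan cost=100, card=100
  {C}: scan cost=500, card=500
  {D}: scan cost=50, card=50
  {AB}: card=100; try (A,nl_idx)→260, (B,hash)→400, (B,nl_idx)→700, (A,merge)→940, (B,merge)→1020, (A,hash)→1440 …(+2); best=260 via (A,nl_idx)
  {AC}: card=12500; try (A,hash)→2400, (C,merge)→5900, (A,merge)→6300, (C,hash)→9200, (C,nl_idx)→13500, (A,nl_idx)→16500 …(+2); best=2400 via (A,hash)
  {CD}: card=12500; try (D,hash)→1600, (C,merge)→5400, (D,merge)→5850, (C,hash)→9100, (C,nl_idx)→13000, (C,nl)→25050 …(+1); best=1600 via (D,hash)
  {ABC}: card=12500; try (C,merge)→6060, (C,hash)→9360, (C,nl_idx)→13660, (B,hash)→15100, (C,nl)→50260, (B,nl_idx)→77400 …(+2); best=6060 via (C,merge)
  {ACD}: card=312500; try (D,hash)→15500, (A,hash)→15500, (A,merge)→189900, (D,merge)→190250, (A,nl_idx)→401600, (D,nl)→627400 …(+1); best=15500 via (D,hash)
  {ABCD}: card=312500; try (D,hash)→19160, (D,merge)→193910, (B,hash)→328200, (D,nl)→631060, (B,nl_idx)→1890500, (B,nl)→6265500 …(+1); best=19160 via (D,hash)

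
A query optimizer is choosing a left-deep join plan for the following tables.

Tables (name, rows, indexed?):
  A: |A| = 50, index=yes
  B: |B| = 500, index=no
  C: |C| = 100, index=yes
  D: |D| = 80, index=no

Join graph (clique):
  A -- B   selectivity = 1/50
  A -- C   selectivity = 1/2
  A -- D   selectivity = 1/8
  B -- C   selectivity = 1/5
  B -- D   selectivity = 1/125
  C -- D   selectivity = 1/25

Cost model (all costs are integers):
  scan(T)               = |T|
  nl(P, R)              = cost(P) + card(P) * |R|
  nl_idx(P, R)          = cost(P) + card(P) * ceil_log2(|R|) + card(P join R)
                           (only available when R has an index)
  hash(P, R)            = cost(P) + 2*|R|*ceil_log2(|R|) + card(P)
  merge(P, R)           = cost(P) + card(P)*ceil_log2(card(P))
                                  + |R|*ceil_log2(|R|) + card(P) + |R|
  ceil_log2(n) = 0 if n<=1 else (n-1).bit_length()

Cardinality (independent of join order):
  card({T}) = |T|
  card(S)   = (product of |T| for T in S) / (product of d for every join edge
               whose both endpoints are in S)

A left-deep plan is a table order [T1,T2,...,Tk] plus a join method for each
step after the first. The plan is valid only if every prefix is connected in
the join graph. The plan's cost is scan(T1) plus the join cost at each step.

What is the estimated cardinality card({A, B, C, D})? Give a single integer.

16

Tables in S: A(50), B(500), C(100), D(80)
Edges inside S: A-B(d=50), A-C(d=2), A-D(d=8), B-C(d=5), B-D(d=125), C-D(d=25)
numerator = 50 * 500 * 100 * 80 = 200000000
denominator = 50 * 2 * 8 * 5 * 125 * 25 = 12500000
card(S) = 200000000 / 12500000 = 16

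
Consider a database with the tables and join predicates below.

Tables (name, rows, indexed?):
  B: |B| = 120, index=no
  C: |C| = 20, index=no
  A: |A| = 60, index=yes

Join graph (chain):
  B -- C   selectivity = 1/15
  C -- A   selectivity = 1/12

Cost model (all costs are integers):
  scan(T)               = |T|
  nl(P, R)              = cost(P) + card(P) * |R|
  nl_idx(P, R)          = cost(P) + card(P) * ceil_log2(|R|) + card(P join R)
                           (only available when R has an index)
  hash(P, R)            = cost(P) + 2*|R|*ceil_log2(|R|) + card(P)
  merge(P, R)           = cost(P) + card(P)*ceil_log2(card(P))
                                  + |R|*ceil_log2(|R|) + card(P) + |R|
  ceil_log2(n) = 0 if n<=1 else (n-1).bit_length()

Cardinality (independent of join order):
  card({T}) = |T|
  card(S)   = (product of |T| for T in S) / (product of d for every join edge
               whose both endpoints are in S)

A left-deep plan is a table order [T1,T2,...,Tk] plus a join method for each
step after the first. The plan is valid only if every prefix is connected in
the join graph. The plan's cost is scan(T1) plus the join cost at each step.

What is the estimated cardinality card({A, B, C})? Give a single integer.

800

Tables in S: A(60), B(120), C(20)
Edges inside S: B-C(d=15), C-A(d=12)
numerator = 60 * 120 * 20 = 144000
denominator = 15 * 12 = 180
card(S) = 144000 / 180 = 800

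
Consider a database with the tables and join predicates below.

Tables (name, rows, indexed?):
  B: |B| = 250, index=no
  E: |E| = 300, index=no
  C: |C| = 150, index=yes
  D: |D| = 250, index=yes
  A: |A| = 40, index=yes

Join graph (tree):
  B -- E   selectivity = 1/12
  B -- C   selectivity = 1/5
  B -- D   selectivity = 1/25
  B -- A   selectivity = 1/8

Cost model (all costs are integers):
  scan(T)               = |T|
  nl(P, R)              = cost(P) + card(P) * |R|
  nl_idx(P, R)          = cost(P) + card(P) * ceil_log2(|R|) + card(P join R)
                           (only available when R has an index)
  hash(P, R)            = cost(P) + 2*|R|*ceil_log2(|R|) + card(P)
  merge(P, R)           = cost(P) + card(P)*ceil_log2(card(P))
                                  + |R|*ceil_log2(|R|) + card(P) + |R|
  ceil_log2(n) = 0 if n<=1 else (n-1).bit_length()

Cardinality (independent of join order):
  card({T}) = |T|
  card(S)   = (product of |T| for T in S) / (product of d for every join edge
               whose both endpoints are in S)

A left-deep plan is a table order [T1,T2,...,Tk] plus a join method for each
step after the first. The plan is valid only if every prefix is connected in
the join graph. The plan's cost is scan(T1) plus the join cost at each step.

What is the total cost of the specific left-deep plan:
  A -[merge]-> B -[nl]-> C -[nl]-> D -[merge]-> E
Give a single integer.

17068070

step 1: scan A: cost=40, card=40
step 2: join B via merge
    card(P join B) = 40*250/(8) = 1250
    cost = 40 + 40*6 + 250*8 + 40 + 250 = 2570
step 3: join C via nl
    card(P join C) = 1250*150/(5) = 37500
    cost = 2570 + 1250*150 = 190070
step 4: join D via nl
    card(P join D) = 37500*250/(25) = 375000
    cost = 190070 + 37500*250 = 9565070
step 5: join E via merge
    card(P join E) = 375000*300/(12) = 9375000
    cost = 9565070 + 375000*19 + 300*9 + 375000 + 300 = 17068070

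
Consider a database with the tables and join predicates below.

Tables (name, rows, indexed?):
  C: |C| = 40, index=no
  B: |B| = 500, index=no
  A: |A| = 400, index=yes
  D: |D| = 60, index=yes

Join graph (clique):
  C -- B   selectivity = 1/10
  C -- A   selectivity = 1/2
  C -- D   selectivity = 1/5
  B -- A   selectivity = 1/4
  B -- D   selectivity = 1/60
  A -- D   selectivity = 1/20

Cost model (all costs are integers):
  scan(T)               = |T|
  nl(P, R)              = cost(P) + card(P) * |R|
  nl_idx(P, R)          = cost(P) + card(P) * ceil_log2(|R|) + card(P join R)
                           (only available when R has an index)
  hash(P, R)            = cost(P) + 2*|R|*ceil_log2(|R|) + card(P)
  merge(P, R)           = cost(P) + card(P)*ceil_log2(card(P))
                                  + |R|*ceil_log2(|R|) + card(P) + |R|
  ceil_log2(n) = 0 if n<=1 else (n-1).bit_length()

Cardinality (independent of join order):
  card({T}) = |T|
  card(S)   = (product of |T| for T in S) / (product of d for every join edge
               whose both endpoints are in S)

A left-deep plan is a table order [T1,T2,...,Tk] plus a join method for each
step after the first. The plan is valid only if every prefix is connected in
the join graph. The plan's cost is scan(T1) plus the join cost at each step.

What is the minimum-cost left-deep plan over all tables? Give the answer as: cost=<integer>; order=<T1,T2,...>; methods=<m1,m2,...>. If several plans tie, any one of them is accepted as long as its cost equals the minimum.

cost=7300; order=B,D,C,A; methods=hash,hash,nl_idx

Selinger DP (subsets sized 1..n):
  {C}: scan cost=40, card=40
  {B}: scan cost=500, card=500
  {A}: scan cost=400, card=400
  {D}: scan cost=60, card=60
  {BC}: card=2000; try (C,hash)→1480, (B,merge)→5320, (C,merge)→5780, (B,hash)→9080, (B,nl)→20040, (C,nl)→20500; best=1480 via (C,hash)
  {AC}: card=8000; try (C,hash)→1280, (A,merge)→4320, (C,merge)→4680, (A,hash)→7280, (A,nl_idx)→8400, (A,nl)→16040 …(+1); best=1280 via (C,hash)
  {CD}: card=480; try (C,hash)→600, (D,merge)→740, (D,nl_idx)→760, (C,merge)→760, (D,hash)→800, (D,nl)→2440 …(+1); best=600 via (C,hash)
  {AB}: card=50000; try (A,hash)→8200, (B,merge)→9400, (A,merge)→9500, (B,hash)→9800, (A,nl_idx)→55000, (B,nl)→200400 …(+1); best=8200 via (A,hash)
  {BD}: card=500; try (D,hash)→1720, (D,nl_idx)→4000, (B,merge)→5480, (D,merge)→5920, (B,hash)→9120, (B,nl)→30060 …(+1); best=1720 via (D,hash)
  {AD}: card=1200; try (D,hash)→1520, (A,nl_idx)→1800, (D,nl_idx)→4000, (A,merge)→4480, (D,merge)→4820, (A,hash)→7320 …(+2); best=1520 via (D,hash)
  {ABC}: card=100000; try (A,hash)→10680, (B,hash)→18280, (A,merge)→29480, (C,hash)→58680, (B,merge)→118280, (A,nl_idx)→119480 …(+4); best=10680 via (A,hash)
  {BCD}: card=400; try (C,hash)→2700, (D,hash)→4200, (C,merge)→7000, (B,hash)→10080, (B,merge)→10400, (D,nl_idx)→13880 …(+4); best=2700 via (C,hash)
  {ACD}: card=4800; try (C,hash)→3200, (A,hash)→8280, (A,merge)→9400, (A,nl_idx)→9720, (D,hash)→10000, (C,merge)→16200 …(+5); best=3200 via (C,hash)
  {ABD}: card=2500; try (A,nl_idx)→8720, (A,hash)→9420, (A,merge)→10720, (B,hash)→11720, (B,merge)→20920, (D,hash)→58920 …(+5); best=8720 via (A,nl_idx)
  {ABCD}: card=1000; try (A,nl_idx)→7300, (A,hash)→10300, (A,merge)→10700, (C,hash)→11700, (B,hash)→17000, (C,merge)→41500 …(+8); best=7300 via (A,nl_idx)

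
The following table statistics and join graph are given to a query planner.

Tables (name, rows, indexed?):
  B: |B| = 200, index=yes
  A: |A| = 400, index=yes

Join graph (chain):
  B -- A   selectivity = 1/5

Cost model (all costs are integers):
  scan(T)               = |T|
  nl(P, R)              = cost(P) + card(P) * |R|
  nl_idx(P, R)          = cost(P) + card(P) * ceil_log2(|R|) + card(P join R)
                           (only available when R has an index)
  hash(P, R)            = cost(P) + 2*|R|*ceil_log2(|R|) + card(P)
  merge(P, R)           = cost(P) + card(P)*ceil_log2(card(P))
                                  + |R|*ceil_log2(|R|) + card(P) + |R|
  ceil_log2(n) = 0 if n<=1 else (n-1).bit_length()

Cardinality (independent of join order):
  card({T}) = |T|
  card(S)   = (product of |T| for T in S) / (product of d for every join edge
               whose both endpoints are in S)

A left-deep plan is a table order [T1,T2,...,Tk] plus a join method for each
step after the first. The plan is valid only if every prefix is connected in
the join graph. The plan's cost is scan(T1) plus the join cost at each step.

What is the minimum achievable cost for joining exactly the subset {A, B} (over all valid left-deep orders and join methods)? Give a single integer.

4000

Selinger DP over subsets of {A,B}:
  {B}: scan cost=200, card=200
  {A}: scan cost=400, card=400
  {AB}: card=16000; try (B,hash)→4000, (A,merge)→6000, (B,merge)→6200, (A,hash)→7600, (A,nl_idx)→18000, (B,nl_idx)→19600 …(+2); best=4000 via (B,hash)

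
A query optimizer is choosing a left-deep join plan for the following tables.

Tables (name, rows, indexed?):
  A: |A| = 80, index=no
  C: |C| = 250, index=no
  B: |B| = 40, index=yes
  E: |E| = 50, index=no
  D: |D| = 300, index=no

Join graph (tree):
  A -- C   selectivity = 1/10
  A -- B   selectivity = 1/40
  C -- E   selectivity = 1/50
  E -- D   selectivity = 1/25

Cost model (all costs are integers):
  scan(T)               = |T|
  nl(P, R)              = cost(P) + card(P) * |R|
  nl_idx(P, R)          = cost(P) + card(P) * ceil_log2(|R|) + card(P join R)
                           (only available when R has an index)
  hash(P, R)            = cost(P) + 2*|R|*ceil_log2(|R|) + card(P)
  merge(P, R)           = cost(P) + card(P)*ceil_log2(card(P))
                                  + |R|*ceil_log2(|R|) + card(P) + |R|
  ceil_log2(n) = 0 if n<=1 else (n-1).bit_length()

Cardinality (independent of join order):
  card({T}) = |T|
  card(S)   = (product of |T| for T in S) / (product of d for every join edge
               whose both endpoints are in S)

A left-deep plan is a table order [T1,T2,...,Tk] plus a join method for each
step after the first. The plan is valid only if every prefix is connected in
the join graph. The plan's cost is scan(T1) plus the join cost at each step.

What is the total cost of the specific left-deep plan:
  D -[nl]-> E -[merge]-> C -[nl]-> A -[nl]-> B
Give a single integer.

1224150

step 1: scan D: cost=300, card=300
step 2: join E via nl
    card(P join E) = 300*50/(25) = 600
    cost = 300 + 300*50 = 15300
step 3: join C via merge
    card(P join C) = 600*250/(50) = 3000
    cost = 15300 + 600*10 + 250*8 + 600 + 250 = 24150
step 4: join A via nl
    card(P join A) = 3000*80/(10) = 24000
    cost = 24150 + 3000*80 = 264150
step 5: join B via nl
    card(P join B) = 24000*40/(40) = 24000
    cost = 264150 + 24000*40 = 1224150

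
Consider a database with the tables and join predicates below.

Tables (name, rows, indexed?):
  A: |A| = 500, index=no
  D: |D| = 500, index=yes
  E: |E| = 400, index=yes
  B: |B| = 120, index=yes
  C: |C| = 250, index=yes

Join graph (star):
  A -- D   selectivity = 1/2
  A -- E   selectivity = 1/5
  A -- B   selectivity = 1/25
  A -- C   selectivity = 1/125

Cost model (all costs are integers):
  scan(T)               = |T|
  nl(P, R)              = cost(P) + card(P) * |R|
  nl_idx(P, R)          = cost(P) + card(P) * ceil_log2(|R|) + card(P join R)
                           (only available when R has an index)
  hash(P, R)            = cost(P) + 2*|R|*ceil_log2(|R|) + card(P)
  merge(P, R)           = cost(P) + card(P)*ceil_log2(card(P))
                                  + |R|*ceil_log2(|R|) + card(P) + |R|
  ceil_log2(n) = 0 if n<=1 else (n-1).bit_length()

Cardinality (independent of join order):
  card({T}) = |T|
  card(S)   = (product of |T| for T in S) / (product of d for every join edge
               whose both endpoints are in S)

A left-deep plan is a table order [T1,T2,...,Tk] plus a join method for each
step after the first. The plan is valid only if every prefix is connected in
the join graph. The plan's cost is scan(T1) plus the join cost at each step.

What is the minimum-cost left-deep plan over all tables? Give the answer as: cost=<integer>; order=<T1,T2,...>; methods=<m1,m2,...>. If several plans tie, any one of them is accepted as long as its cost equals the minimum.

Selinger DP (subsets sized 1..n):
  {A}: scan cost=500, card=500
  {D}: scan cost=500, card=500
  {E}: scan cost=400, card=400
  {B}: scan cost=120, card=120
  {C}: scan cost=250, card=250
  {AD}: card=125000; try (D,hash)→10000, (A,hash)→10000, (D,merge)→10500, (A,merge)→10500, (D,nl_idx)→130000, (D,nl)→250500 …(+1); best=10000 via (D,hash)
  {AE}: card=40000; try (E,hash)→8200, (A,merge)→9400, (E,merge)→9500, (A,hash)→9800, (E,nl_idx)→45000, (A,nl)→200400 …(+1); best=8200 via (E,hash)
  {AB}: card=2400; try (B,hash)→2680, (A,merge)→6080, (B,nl_idx)→6400, (B,merge)→6460, (A,hash)→9240, (A,nl)→60120 …(+1); best=2680 via (B,hash)
  {AC}: card=1000; try (C,hash)→5000, (C,nl_idx)→5500, (A,merge)→7500, (C,merge)→7750, (A,hash)→9500, (A,nl)→125250 …(+1); best=5000 via (C,hash)
  {ADE}: card=10000000; try (D,hash)→57200, (E,hash)→142200, (D,merge)→693200, (E,merge)→2264000, (D,nl_idx)→10368200, (E,nl_idx)→11135000 …(+2); best=57200 via (D,hash)
  {ABD}: card=600000; try (D,hash)→14080, (D,merge)→38880, (B,hash)→136680, (D,nl_idx)→624280, (D,nl)→1202680, (B,nl_idx)→1485000 …(+2); best=14080 via (D,hash)
  {ACD}: card=250000; try (D,hash)→15000, (D,merge)→21000, (C,hash)→139000, (D,nl_idx)→264000, (D,nl)→505000, (C,nl_idx)→1260000 …(+2); best=15000 via (D,hash)
  {ABE}: card=192000; try (E,hash)→12280, (E,merge)→37880, (B,hash)→49880, (E,nl_idx)→216280, (B,nl_idx)→480200, (B,merge)→689160 …(+2); best=12280 via (E,hash)
  {ACE}: card=80000; try (E,hash)→13200, (E,merge)→20000, (C,hash)→52200, (E,nl_idx)→94000, (E,nl)→405000, (C,nl_idx)→408200 …(+2); best=13200 via (E,hash)
  {ABC}: card=4800; try (B,hash)→7680, (C,hash)→9080, (B,nl_idx)→16800, (B,merge)→16960, (C,nl_idx)→26680, (C,merge)→36130 …(+2); best=7680 via (B,hash)
  {ABDE}: card=48000000; try (D,hash)→213280, (E,hash)→621280, (D,merge)→3665280, (B,hash)→10058880, (E,merge)→12618080, (D,nl_idx)→49740280 …(+6); best=213280 via (D,hash)
  {ACDE}: card=20000000; try (D,hash)→102200, (E,hash)→272200, (D,merge)→1458200, (E,merge)→4769000, (C,hash)→10061200, (D,nl_idx)→20733200 …(+6); best=102200 via (D,hash)
  {ABCD}: card=1200000; try (D,hash)→21480, (D,merge)→79880, (B,hash)→266680, (C,hash)→618080, (D,nl_idx)→1250880, (D,nl)→2407680 …(+6); best=21480 via (D,hash)
  {ABCE}: card=384000; try (E,hash)→19680, (E,merge)→78880, (B,hash)→94880, (C,hash)→208280, (E,nl_idx)→434880, (B,nl_idx)→957200 …(+6); best=19680 via (E,hash)
  {ABCDE}: card=96000000; try (D,hash)→412680, (E,hash)→1228680, (D,merge)→7704680, (B,hash)→20103880, (E,merge)→26425480, (C,hash)→48217280 …(+10); best=412680 via (D,hash)

cost=412680; order=A,C,B,E,D; methods=hash,hash,hash,hash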